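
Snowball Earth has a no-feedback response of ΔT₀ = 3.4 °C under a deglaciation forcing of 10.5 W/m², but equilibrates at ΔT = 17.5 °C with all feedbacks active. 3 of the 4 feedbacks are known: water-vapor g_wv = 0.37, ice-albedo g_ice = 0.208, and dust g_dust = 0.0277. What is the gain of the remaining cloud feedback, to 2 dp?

Amplification A = ΔT/ΔT₀ = 17.5/3.4 = 5.147.
Total gain g = 1 − 1/A = 1 − 1/5.147 = 0.8057.
Known gains sum to 0.37 + 0.208 + 0.0277 = 0.6057.
g_cld = 0.8057 − 0.6057 = 0.20.

0.20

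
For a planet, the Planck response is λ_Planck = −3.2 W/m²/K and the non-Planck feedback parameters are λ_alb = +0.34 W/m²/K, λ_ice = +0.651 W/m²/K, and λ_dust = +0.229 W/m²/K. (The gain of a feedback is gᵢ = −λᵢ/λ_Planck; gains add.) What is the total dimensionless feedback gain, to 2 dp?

0.38

Convert to gains: g_alb = 0.34/3.2 = 0.1062; g_ice = 0.651/3.2 = 0.2034; g_dust = 0.229/3.2 = 0.07156.
Total gain g = 0.38116.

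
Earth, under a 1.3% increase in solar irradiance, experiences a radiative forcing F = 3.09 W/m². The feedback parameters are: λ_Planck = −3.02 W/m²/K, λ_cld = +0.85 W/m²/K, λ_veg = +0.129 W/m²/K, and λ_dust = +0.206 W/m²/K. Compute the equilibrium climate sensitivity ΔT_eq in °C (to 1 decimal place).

1.7 °C

Net feedback parameter λ = (−3.02) + (+0.85) + (+0.129) + (+0.206) = -1.835 W/m²/K.
ΔT = −F/λ = −3.09/(-1.835) = 1.7 °C.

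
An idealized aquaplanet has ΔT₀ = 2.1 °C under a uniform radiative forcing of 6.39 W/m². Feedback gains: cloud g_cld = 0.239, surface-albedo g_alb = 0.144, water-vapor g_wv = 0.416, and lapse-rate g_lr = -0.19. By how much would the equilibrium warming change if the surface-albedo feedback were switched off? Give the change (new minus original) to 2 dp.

-1.45 °C

Original: g = 0.609, ΔT = 2.1/(1−0.609) = 5.3708 °C.
Without surface-albedo: g' = 0.465, ΔT' = 2.1/(1−0.465) = 3.9252 °C.
Change = 3.9252 − 5.3708 = -1.45 °C.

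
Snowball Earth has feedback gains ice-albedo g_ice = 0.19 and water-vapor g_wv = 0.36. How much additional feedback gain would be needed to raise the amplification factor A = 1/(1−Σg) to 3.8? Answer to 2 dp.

Current total gain = 0.55.
Target gain for A = 3.8: g* = 1 − 1/3.8 = 0.7368.
Additional gain needed = 0.7368 − 0.55 = 0.19.

0.19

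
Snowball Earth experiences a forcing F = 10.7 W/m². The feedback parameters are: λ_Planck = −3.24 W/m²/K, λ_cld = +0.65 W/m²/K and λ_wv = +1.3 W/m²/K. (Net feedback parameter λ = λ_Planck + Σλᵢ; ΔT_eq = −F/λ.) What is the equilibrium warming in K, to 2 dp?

8.29 K

Net feedback parameter λ = (−3.24) + (+0.65) + (+1.3) = -1.29 W/m²/K.
ΔT = −F/λ = −10.7/(-1.29) = 8.29 K.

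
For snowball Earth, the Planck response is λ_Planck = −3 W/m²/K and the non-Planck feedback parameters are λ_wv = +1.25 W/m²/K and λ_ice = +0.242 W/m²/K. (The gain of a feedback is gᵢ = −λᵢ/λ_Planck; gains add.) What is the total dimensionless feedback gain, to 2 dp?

0.50

Convert to gains: g_wv = 1.25/3 = 0.4167; g_ice = 0.242/3 = 0.08067.
Total gain g = 0.49737.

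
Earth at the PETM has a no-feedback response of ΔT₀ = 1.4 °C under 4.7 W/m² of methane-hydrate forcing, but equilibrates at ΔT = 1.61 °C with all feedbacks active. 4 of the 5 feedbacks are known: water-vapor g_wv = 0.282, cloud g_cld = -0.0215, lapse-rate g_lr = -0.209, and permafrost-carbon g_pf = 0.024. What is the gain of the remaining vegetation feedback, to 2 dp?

0.05

Amplification A = ΔT/ΔT₀ = 1.61/1.4 = 1.15.
Total gain g = 1 − 1/A = 1 − 1/1.15 = 0.1304.
Known gains sum to 0.282 − 0.0215 − 0.209 + 0.024 = 0.0755.
g_veg = 0.1304 − 0.0755 = 0.05.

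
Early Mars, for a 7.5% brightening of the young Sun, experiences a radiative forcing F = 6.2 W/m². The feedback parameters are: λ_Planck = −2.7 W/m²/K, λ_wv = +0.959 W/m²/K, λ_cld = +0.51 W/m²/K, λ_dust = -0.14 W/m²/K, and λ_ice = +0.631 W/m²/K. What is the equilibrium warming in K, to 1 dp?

Net feedback parameter λ = (−2.7) + (+0.959) + (+0.51) + (-0.14) + (+0.631) = -0.74 W/m²/K.
ΔT = −F/λ = −6.2/(-0.74) = 8.4 K.

8.4 K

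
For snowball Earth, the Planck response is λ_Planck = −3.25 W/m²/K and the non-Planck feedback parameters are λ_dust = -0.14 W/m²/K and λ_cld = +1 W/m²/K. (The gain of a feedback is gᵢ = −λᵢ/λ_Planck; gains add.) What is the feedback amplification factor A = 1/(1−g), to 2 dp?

Convert to gains: g_dust = -0.14/3.25 = -0.04308; g_cld = 1/3.25 = 0.3077.
Total gain g = 0.26462.
A = 1/(1 − 0.26462) = 1.36.

1.36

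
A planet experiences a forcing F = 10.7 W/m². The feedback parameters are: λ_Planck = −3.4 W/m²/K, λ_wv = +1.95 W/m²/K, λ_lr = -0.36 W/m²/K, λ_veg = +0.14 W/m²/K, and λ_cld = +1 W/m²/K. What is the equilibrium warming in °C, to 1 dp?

16.0 °C

Net feedback parameter λ = (−3.4) + (+1.95) + (-0.36) + (+0.14) + (+1) = -0.67 W/m²/K.
ΔT = −F/λ = −10.7/(-0.67) = 16.0 °C.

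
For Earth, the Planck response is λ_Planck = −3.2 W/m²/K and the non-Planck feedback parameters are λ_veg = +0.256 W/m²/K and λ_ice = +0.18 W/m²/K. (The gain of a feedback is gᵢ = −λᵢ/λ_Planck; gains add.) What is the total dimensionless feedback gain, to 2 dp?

0.14

Convert to gains: g_veg = 0.256/3.2 = 0.08; g_ice = 0.18/3.2 = 0.05625.
Total gain g = 0.13625.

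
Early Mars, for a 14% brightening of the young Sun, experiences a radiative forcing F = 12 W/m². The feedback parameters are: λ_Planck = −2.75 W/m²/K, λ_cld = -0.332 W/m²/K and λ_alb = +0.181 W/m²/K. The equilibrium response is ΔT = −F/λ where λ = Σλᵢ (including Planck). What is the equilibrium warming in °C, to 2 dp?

4.14 °C

Net feedback parameter λ = (−2.75) + (-0.332) + (+0.181) = -2.901 W/m²/K.
ΔT = −F/λ = −12/(-2.901) = 4.14 °C.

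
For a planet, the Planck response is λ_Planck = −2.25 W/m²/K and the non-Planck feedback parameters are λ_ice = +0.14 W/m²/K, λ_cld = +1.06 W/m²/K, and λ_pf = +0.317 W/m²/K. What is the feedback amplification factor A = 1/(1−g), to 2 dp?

Convert to gains: g_ice = 0.14/2.25 = 0.06222; g_cld = 1.06/2.25 = 0.4711; g_pf = 0.317/2.25 = 0.1409.
Total gain g = 0.67422.
A = 1/(1 − 0.67422) = 3.07.

3.07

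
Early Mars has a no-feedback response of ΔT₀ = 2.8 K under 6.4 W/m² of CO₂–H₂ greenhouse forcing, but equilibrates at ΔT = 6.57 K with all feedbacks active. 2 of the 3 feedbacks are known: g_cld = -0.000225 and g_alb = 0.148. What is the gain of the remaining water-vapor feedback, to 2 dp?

0.43

Amplification A = ΔT/ΔT₀ = 6.57/2.8 = 2.346.
Total gain g = 1 − 1/A = 1 − 1/2.346 = 0.5737.
Known gains sum to -0.000225 + 0.148 = 0.147775.
g_wv = 0.5737 − 0.147775 = 0.43.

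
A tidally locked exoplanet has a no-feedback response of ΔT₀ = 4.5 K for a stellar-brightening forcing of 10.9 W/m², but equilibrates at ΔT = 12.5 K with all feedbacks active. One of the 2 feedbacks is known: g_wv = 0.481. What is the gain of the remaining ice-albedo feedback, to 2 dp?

0.16

Amplification A = ΔT/ΔT₀ = 12.5/4.5 = 2.778.
Total gain g = 1 − 1/A = 1 − 1/2.778 = 0.64.
The known gain is 0.481.
g_ice = 0.64 − 0.481 = 0.16.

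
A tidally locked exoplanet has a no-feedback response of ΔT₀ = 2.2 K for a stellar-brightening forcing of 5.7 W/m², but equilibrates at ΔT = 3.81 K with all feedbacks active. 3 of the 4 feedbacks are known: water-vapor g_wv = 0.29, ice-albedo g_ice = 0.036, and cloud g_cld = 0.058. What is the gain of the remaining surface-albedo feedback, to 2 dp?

0.04

Amplification A = ΔT/ΔT₀ = 3.81/2.2 = 1.732.
Total gain g = 1 − 1/A = 1 − 1/1.732 = 0.4226.
Known gains sum to 0.29 + 0.036 + 0.058 = 0.384.
g_alb = 0.4226 − 0.384 = 0.04.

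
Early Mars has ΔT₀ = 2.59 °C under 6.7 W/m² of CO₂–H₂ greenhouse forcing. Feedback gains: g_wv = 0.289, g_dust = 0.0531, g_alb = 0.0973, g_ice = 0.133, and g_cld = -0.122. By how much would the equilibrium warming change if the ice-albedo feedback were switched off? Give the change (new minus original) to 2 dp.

Original: g = 0.4504, ΔT = 2.59/(1−0.4504) = 4.7125 °C.
Without ice-albedo: g' = 0.3174, ΔT' = 2.59/(1−0.3174) = 3.7943 °C.
Change = 3.7943 − 4.7125 = -0.92 °C.

-0.92 °C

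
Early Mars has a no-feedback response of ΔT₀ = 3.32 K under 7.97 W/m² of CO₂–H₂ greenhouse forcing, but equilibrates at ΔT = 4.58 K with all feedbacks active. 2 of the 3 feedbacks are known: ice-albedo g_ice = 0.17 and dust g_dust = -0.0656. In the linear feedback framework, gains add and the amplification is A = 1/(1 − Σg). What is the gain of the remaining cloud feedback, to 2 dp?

Amplification A = ΔT/ΔT₀ = 4.58/3.32 = 1.38.
Total gain g = 1 − 1/A = 1 − 1/1.38 = 0.2754.
Known gains sum to 0.17 − 0.0656 = 0.1044.
g_cld = 0.2754 − 0.1044 = 0.17.

0.17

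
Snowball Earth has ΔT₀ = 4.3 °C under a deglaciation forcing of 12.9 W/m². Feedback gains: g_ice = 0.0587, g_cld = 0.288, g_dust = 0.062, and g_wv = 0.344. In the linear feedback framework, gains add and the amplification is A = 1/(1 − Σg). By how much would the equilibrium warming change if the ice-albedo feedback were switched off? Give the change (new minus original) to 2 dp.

-3.34 °C

Original: g = 0.7527, ΔT = 4.3/(1−0.7527) = 17.3878 °C.
Without ice-albedo: g' = 0.694, ΔT' = 4.3/(1−0.694) = 14.0523 °C.
Change = 14.0523 − 17.3878 = -3.34 °C.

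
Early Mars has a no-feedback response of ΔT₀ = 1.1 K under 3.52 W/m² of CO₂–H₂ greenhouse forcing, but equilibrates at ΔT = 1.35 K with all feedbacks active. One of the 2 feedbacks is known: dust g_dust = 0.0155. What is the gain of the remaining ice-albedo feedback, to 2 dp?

0.17

Amplification A = ΔT/ΔT₀ = 1.35/1.1 = 1.227.
Total gain g = 1 − 1/A = 1 − 1/1.227 = 0.185.
The known gain is 0.0155.
g_ice = 0.185 − 0.0155 = 0.17.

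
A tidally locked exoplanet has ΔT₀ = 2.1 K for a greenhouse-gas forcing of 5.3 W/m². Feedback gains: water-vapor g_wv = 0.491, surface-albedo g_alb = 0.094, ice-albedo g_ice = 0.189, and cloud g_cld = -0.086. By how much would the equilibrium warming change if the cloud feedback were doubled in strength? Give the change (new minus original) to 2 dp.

Original: g = 0.688, ΔT = 2.1/(1−0.688) = 6.7308 K.
With doubled cloud: g' = 0.602, ΔT' = 2.1/(1−0.602) = 5.2764 K.
Change = 5.2764 − 6.7308 = -1.45 K.

-1.45 K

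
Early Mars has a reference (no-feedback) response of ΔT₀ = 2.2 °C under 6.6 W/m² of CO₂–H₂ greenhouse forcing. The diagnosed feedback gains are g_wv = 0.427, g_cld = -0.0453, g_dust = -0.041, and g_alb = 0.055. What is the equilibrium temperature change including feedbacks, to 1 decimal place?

3.6 °C

Total gain g = 0.427 − 0.0453 − 0.041 + 0.055 = 0.3957.
Amplification A = 1/(1 − 0.3957) = 1.655.
ΔT = 2.2 × 1.655 = 3.6 °C.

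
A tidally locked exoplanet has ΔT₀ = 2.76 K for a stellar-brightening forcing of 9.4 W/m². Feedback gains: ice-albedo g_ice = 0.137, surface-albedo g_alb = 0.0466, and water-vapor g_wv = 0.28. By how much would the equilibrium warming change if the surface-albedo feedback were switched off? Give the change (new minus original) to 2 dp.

-0.41 K

Original: g = 0.4636, ΔT = 2.76/(1−0.4636) = 5.1454 K.
Without surface-albedo: g' = 0.417, ΔT' = 2.76/(1−0.417) = 4.7341 K.
Change = 4.7341 − 5.1454 = -0.41 K.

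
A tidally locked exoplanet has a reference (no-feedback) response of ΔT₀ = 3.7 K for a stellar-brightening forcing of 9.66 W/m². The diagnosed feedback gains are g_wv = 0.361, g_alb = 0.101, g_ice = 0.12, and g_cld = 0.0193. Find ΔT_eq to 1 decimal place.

Total gain g = 0.361 + 0.101 + 0.12 + 0.0193 = 0.6013.
Amplification A = 1/(1 − 0.6013) = 2.508.
ΔT = 3.7 × 2.508 = 9.3 K.

9.3 K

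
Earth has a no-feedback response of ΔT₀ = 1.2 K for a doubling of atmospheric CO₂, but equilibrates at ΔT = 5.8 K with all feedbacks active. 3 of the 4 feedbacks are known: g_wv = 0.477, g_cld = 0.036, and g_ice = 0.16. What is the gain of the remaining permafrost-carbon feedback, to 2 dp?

Amplification A = ΔT/ΔT₀ = 5.8/1.2 = 4.833.
Total gain g = 1 − 1/A = 1 − 1/4.833 = 0.7931.
Known gains sum to 0.477 + 0.036 + 0.16 = 0.673.
g_pf = 0.7931 − 0.673 = 0.12.

0.12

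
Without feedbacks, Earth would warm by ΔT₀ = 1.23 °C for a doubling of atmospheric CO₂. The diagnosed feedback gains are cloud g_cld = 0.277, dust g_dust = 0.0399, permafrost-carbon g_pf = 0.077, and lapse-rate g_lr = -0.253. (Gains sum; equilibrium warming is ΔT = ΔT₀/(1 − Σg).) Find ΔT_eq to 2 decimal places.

1.43 °C

Total gain g = 0.277 + 0.0399 + 0.077 − 0.253 = 0.1409.
Amplification A = 1/(1 − 0.1409) = 1.164.
ΔT = 1.23 × 1.164 = 1.43 °C.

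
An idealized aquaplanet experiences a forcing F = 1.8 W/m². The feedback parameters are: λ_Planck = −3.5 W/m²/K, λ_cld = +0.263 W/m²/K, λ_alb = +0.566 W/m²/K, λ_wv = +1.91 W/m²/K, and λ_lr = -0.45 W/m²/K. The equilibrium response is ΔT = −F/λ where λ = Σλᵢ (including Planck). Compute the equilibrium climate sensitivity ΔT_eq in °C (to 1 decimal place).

Net feedback parameter λ = (−3.5) + (+0.263) + (+0.566) + (+1.91) + (-0.45) = -1.211 W/m²/K.
ΔT = −F/λ = −1.8/(-1.211) = 1.5 °C.

1.5 °C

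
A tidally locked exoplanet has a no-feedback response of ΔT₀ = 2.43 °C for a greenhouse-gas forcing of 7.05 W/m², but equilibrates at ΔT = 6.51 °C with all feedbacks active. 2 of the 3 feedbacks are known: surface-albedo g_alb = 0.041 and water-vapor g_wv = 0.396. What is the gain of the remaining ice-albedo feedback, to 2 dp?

Amplification A = ΔT/ΔT₀ = 6.51/2.43 = 2.679.
Total gain g = 1 − 1/A = 1 − 1/2.679 = 0.6267.
Known gains sum to 0.041 + 0.396 = 0.437.
g_ice = 0.6267 − 0.437 = 0.19.

0.19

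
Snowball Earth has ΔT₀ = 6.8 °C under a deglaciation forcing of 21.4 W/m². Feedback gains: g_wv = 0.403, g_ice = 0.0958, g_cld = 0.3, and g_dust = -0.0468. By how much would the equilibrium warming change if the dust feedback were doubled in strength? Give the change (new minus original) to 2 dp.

Original: g = 0.752, ΔT = 6.8/(1−0.752) = 27.4194 °C.
With doubled dust: g' = 0.7052, ΔT' = 6.8/(1−0.7052) = 23.0665 °C.
Change = 23.0665 − 27.4194 = -4.35 °C.

-4.35 °C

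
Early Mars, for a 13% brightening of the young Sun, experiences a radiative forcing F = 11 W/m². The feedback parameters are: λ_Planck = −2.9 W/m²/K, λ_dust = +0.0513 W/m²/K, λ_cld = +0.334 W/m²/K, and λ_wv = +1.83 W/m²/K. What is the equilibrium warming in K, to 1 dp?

Net feedback parameter λ = (−2.9) + (+0.0513) + (+0.334) + (+1.83) = -0.6847 W/m²/K.
ΔT = −F/λ = −11/(-0.6847) = 16.1 K.

16.1 K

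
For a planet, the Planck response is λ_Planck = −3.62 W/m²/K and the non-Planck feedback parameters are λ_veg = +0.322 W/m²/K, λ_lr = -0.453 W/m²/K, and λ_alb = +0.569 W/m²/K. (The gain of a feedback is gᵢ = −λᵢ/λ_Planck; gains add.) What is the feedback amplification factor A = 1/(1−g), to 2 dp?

1.14

Convert to gains: g_veg = 0.322/3.62 = 0.08895; g_lr = -0.453/3.62 = -0.1251; g_alb = 0.569/3.62 = 0.1572.
Total gain g = 0.12105.
A = 1/(1 − 0.12105) = 1.14.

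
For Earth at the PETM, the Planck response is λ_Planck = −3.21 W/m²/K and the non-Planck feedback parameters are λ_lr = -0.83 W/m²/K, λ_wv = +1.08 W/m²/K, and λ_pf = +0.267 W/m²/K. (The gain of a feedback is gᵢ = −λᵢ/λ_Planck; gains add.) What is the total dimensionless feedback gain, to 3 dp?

0.161

Convert to gains: g_lr = -0.83/3.21 = -0.2586; g_wv = 1.08/3.21 = 0.3364; g_pf = 0.267/3.21 = 0.08318.
Total gain g = 0.16098.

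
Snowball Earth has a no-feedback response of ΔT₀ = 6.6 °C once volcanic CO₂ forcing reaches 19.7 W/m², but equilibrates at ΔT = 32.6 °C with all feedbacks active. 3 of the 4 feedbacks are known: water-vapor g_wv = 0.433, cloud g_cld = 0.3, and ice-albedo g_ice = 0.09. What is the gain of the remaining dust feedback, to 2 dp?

Amplification A = ΔT/ΔT₀ = 32.6/6.6 = 4.939.
Total gain g = 1 − 1/A = 1 − 1/4.939 = 0.7975.
Known gains sum to 0.433 + 0.3 + 0.09 = 0.823.
g_dust = 0.7975 − 0.823 = -0.03.

-0.03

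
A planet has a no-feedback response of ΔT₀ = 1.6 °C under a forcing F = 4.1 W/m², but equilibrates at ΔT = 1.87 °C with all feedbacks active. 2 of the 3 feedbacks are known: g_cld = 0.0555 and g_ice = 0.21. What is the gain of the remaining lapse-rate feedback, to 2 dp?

Amplification A = ΔT/ΔT₀ = 1.87/1.6 = 1.169.
Total gain g = 1 − 1/A = 1 − 1/1.169 = 0.1446.
Known gains sum to 0.0555 + 0.21 = 0.2655.
g_lr = 0.1446 − 0.2655 = -0.12.

-0.12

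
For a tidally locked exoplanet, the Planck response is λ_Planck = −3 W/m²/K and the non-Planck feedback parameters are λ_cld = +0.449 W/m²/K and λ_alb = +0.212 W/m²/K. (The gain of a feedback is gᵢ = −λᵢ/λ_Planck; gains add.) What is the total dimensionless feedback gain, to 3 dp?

Convert to gains: g_cld = 0.449/3 = 0.1497; g_alb = 0.212/3 = 0.07067.
Total gain g = 0.22037.

0.220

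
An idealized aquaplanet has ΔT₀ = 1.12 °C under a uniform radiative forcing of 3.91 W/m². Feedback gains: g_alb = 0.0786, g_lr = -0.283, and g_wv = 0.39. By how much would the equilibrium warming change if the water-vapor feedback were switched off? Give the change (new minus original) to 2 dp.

-0.45 °C

Original: g = 0.1856, ΔT = 1.12/(1−0.1856) = 1.3752 °C.
Without water-vapor: g' = -0.2044, ΔT' = 1.12/(1+0.2044) = 0.9299 °C.
Change = 0.9299 − 1.3752 = -0.45 °C.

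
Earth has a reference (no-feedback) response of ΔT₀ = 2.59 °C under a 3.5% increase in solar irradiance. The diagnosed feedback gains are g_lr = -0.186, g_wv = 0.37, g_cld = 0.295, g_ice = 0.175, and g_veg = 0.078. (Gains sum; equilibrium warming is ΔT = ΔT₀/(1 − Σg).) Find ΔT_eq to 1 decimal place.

Total gain g = -0.186 + 0.37 + 0.295 + 0.175 + 0.078 = 0.732.
Amplification A = 1/(1 − 0.732) = 3.731.
ΔT = 2.59 × 3.731 = 9.7 °C.

9.7 °C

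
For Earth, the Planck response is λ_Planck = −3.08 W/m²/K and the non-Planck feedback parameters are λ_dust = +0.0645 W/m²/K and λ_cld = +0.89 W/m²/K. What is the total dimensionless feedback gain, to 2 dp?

Convert to gains: g_dust = 0.0645/3.08 = 0.02094; g_cld = 0.89/3.08 = 0.289.
Total gain g = 0.30994.

0.31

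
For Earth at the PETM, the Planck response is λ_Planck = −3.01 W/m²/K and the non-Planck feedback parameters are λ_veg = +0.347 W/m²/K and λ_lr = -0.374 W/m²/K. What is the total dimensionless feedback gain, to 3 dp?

-0.009

Convert to gains: g_veg = 0.347/3.01 = 0.1153; g_lr = -0.374/3.01 = -0.1243.
Total gain g = -0.009.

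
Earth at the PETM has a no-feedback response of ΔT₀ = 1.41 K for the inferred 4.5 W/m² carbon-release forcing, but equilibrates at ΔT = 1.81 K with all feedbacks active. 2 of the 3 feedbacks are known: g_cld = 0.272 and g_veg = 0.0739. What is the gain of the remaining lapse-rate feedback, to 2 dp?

Amplification A = ΔT/ΔT₀ = 1.81/1.41 = 1.284.
Total gain g = 1 − 1/A = 1 − 1/1.284 = 0.2212.
Known gains sum to 0.272 + 0.0739 = 0.3459.
g_lr = 0.2212 − 0.3459 = -0.12.

-0.12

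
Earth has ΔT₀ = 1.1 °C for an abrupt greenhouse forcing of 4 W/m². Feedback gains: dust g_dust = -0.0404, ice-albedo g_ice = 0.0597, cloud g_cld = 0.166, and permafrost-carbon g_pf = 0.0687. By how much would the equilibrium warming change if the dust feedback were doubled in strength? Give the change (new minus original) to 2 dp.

Original: g = 0.254, ΔT = 1.1/(1−0.254) = 1.4745 °C.
With doubled dust: g' = 0.2136, ΔT' = 1.1/(1−0.2136) = 1.3988 °C.
Change = 1.3988 − 1.4745 = -0.08 °C.

-0.08 °C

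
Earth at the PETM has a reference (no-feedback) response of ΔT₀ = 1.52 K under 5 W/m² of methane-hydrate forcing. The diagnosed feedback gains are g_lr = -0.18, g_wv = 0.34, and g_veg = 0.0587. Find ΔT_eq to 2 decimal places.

Total gain g = -0.18 + 0.34 + 0.0587 = 0.2187.
Amplification A = 1/(1 − 0.2187) = 1.28.
ΔT = 1.52 × 1.28 = 1.95 K.

1.95 K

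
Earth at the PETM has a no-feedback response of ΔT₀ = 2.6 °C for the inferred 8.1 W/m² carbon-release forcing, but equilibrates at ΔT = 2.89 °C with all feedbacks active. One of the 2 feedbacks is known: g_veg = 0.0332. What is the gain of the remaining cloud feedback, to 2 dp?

0.07

Amplification A = ΔT/ΔT₀ = 2.89/2.6 = 1.112.
Total gain g = 1 − 1/A = 1 − 1/1.112 = 0.1007.
The known gain is 0.0332.
g_cld = 0.1007 − 0.0332 = 0.07.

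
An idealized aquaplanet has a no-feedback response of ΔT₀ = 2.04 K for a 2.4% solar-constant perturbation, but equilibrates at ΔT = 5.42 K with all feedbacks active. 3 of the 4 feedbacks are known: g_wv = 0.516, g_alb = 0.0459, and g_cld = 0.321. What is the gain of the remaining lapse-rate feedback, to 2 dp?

Amplification A = ΔT/ΔT₀ = 5.42/2.04 = 2.657.
Total gain g = 1 − 1/A = 1 − 1/2.657 = 0.6236.
Known gains sum to 0.516 + 0.0459 + 0.321 = 0.8829.
g_lr = 0.6236 − 0.8829 = -0.26.

-0.26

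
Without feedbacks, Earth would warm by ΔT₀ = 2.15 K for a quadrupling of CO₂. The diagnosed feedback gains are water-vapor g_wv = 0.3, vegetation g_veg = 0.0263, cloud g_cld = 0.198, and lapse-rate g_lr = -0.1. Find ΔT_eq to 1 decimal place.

Total gain g = 0.3 + 0.0263 + 0.198 − 0.1 = 0.4243.
Amplification A = 1/(1 − 0.4243) = 1.737.
ΔT = 2.15 × 1.737 = 3.7 K.

3.7 K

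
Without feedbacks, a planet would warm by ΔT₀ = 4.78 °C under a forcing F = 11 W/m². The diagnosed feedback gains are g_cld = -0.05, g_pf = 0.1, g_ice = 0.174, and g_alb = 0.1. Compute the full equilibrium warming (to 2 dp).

Total gain g = -0.05 + 0.1 + 0.174 + 0.1 = 0.324.
Amplification A = 1/(1 − 0.324) = 1.479.
ΔT = 4.78 × 1.479 = 7.07 °C.

7.07 °C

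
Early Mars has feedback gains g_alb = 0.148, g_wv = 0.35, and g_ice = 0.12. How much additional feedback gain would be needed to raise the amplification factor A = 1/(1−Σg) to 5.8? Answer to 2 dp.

Current total gain = 0.618.
Target gain for A = 5.8: g* = 1 − 1/5.8 = 0.8276.
Additional gain needed = 0.8276 − 0.618 = 0.21.

0.21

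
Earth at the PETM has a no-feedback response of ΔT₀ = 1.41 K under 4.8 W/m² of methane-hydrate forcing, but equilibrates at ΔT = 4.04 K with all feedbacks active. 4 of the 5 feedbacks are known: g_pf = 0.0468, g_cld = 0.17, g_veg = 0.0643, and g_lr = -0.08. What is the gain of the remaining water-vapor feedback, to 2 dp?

Amplification A = ΔT/ΔT₀ = 4.04/1.41 = 2.865.
Total gain g = 1 − 1/A = 1 − 1/2.865 = 0.651.
Known gains sum to 0.0468 + 0.17 + 0.0643 − 0.08 = 0.2011.
g_wv = 0.651 − 0.2011 = 0.45.

0.45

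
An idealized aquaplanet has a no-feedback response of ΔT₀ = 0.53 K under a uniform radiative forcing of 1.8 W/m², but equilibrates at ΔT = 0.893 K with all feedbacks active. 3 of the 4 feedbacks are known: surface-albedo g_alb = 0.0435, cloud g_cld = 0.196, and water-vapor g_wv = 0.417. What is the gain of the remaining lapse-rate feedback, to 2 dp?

Amplification A = ΔT/ΔT₀ = 0.893/0.53 = 1.685.
Total gain g = 1 − 1/A = 1 − 1/1.685 = 0.4065.
Known gains sum to 0.0435 + 0.196 + 0.417 = 0.6565.
g_lr = 0.4065 − 0.6565 = -0.25.

-0.25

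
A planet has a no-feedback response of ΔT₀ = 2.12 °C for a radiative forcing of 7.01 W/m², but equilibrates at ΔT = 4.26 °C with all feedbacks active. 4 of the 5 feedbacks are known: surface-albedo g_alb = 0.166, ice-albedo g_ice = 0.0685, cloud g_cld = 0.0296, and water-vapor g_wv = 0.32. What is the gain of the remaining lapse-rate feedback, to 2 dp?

Amplification A = ΔT/ΔT₀ = 4.26/2.12 = 2.009.
Total gain g = 1 − 1/A = 1 − 1/2.009 = 0.5022.
Known gains sum to 0.166 + 0.0685 + 0.0296 + 0.32 = 0.5841.
g_lr = 0.5022 − 0.5841 = -0.08.

-0.08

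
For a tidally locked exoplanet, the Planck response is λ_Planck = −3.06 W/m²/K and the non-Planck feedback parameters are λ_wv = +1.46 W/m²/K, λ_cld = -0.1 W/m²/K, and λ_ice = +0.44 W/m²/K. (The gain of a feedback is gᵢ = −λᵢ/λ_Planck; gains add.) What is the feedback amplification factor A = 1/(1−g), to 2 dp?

2.43

Convert to gains: g_wv = 1.46/3.06 = 0.4771; g_cld = -0.1/3.06 = -0.03268; g_ice = 0.44/3.06 = 0.1438.
Total gain g = 0.58822.
A = 1/(1 − 0.58822) = 2.43.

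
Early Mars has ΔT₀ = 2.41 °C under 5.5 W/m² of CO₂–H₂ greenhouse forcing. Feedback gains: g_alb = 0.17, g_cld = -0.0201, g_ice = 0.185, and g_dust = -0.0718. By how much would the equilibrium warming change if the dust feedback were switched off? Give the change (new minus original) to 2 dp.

0.35 °C

Original: g = 0.2631, ΔT = 2.41/(1−0.2631) = 3.2705 °C.
Without dust: g' = 0.3349, ΔT' = 2.41/(1−0.3349) = 3.6235 °C.
Change = 3.6235 − 3.2705 = 0.35 °C.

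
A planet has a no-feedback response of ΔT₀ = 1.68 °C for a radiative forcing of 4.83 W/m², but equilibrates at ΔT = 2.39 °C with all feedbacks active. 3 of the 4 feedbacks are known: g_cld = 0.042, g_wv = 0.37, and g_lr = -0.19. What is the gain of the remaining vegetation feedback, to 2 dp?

0.08

Amplification A = ΔT/ΔT₀ = 2.39/1.68 = 1.423.
Total gain g = 1 − 1/A = 1 − 1/1.423 = 0.2973.
Known gains sum to 0.042 + 0.37 − 0.19 = 0.222.
g_veg = 0.2973 − 0.222 = 0.08.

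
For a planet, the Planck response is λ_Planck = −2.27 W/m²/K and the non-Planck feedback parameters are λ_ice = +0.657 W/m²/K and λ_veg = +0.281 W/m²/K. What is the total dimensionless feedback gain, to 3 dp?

0.413

Convert to gains: g_ice = 0.657/2.27 = 0.2894; g_veg = 0.281/2.27 = 0.1238.
Total gain g = 0.4132.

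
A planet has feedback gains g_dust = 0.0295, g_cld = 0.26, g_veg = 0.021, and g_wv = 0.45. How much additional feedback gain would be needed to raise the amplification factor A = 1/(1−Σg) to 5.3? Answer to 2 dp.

Current total gain = 0.7605.
Target gain for A = 5.3: g* = 1 − 1/5.3 = 0.8113.
Additional gain needed = 0.8113 − 0.7605 = 0.05.

0.05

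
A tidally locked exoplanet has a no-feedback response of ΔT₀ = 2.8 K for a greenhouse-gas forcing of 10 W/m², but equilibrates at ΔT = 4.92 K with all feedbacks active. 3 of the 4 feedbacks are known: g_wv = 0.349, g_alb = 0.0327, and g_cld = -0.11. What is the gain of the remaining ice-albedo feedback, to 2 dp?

Amplification A = ΔT/ΔT₀ = 4.92/2.8 = 1.757.
Total gain g = 1 − 1/A = 1 − 1/1.757 = 0.4308.
Known gains sum to 0.349 + 0.0327 − 0.11 = 0.2717.
g_ice = 0.4308 − 0.2717 = 0.16.

0.16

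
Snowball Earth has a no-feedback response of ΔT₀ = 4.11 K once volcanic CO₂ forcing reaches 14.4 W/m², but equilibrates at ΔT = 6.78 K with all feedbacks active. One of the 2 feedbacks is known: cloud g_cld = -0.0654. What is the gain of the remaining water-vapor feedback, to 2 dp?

Amplification A = ΔT/ΔT₀ = 6.78/4.11 = 1.65.
Total gain g = 1 − 1/A = 1 − 1/1.65 = 0.3939.
The known gain is -0.0654.
g_wv = 0.3939 + 0.0654 = 0.46.

0.46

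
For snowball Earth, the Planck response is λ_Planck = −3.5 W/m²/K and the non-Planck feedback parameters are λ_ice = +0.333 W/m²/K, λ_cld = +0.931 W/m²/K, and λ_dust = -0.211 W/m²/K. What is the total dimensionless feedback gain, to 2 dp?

Convert to gains: g_ice = 0.333/3.5 = 0.09514; g_cld = 0.931/3.5 = 0.266; g_dust = -0.211/3.5 = -0.06029.
Total gain g = 0.30085.

0.30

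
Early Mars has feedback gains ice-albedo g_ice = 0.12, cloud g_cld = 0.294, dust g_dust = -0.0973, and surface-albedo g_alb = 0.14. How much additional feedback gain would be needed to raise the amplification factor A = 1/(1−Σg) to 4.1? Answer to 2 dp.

0.30

Current total gain = 0.4567.
Target gain for A = 4.1: g* = 1 − 1/4.1 = 0.7561.
Additional gain needed = 0.7561 − 0.4567 = 0.30.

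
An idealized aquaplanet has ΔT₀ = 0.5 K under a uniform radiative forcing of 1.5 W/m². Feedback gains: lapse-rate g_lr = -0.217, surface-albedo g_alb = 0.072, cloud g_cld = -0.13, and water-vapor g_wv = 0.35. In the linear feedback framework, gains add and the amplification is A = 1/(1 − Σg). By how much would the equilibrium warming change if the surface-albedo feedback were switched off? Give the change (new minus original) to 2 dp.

Original: g = 0.075, ΔT = 0.5/(1−0.075) = 0.5405 K.
Without surface-albedo: g' = 0.003, ΔT' = 0.5/(1−0.003) = 0.5015 K.
Change = 0.5015 − 0.5405 = -0.04 K.

-0.04 K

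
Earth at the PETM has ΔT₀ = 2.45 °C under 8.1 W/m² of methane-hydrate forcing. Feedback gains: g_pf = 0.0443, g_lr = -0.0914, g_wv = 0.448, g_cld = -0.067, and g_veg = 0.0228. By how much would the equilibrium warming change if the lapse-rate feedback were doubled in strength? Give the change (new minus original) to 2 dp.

-0.47 °C

Original: g = 0.3567, ΔT = 2.45/(1−0.3567) = 3.8085 °C.
With doubled lapse-rate: g' = 0.2653, ΔT' = 2.45/(1−0.2653) = 3.3347 °C.
Change = 3.3347 − 3.8085 = -0.47 °C.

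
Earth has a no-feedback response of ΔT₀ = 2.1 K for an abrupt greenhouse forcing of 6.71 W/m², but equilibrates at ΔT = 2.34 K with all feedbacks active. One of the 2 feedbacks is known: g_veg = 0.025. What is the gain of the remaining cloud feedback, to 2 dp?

0.08

Amplification A = ΔT/ΔT₀ = 2.34/2.1 = 1.114.
Total gain g = 1 − 1/A = 1 − 1/1.114 = 0.1023.
The known gain is 0.025.
g_cld = 0.1023 − 0.025 = 0.08.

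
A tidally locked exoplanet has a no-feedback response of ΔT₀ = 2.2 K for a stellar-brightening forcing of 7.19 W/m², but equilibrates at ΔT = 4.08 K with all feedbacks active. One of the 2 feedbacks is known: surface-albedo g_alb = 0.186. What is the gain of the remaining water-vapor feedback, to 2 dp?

Amplification A = ΔT/ΔT₀ = 4.08/2.2 = 1.855.
Total gain g = 1 − 1/A = 1 − 1/1.855 = 0.4609.
The known gain is 0.186.
g_wv = 0.4609 − 0.186 = 0.27.

0.27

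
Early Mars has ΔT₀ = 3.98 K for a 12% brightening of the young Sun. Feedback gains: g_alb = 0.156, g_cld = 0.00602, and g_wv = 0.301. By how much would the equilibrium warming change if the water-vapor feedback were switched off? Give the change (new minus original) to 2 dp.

Original: g = 0.46302, ΔT = 3.98/(1−0.46302) = 7.4118 K.
Without water-vapor: g' = 0.16202, ΔT' = 3.98/(1−0.16202) = 4.7495 K.
Change = 4.7495 − 7.4118 = -2.66 K.

-2.66 K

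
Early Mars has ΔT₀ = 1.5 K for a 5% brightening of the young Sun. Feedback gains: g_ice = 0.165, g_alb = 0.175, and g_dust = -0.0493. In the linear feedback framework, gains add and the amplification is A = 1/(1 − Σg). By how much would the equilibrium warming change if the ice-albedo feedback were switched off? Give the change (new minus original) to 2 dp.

Original: g = 0.2907, ΔT = 1.5/(1−0.2907) = 2.1148 K.
Without ice-albedo: g' = 0.1257, ΔT' = 1.5/(1−0.1257) = 1.7157 K.
Change = 1.7157 − 2.1148 = -0.40 K.

-0.40 K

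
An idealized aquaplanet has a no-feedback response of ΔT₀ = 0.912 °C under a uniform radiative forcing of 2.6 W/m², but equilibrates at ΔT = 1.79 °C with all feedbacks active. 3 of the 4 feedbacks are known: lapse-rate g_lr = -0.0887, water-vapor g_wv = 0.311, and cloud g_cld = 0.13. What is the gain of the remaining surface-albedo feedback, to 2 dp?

Amplification A = ΔT/ΔT₀ = 1.79/0.912 = 1.963.
Total gain g = 1 − 1/A = 1 − 1/1.963 = 0.4906.
Known gains sum to -0.0887 + 0.311 + 0.13 = 0.3523.
g_alb = 0.4906 − 0.3523 = 0.14.

0.14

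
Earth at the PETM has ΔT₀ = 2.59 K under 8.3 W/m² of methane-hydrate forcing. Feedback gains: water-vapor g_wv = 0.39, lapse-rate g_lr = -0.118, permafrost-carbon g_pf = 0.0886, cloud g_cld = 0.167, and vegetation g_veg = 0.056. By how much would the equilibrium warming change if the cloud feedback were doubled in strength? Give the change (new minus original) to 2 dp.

Original: g = 0.5836, ΔT = 2.59/(1−0.5836) = 6.2200 K.
With doubled cloud: g' = 0.7506, ΔT' = 2.59/(1−0.7506) = 10.3849 K.
Change = 10.3849 − 6.2200 = 4.16 K.

4.16 K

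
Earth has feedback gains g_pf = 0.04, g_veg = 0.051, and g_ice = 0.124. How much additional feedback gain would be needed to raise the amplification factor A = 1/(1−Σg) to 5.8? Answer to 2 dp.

0.61

Current total gain = 0.215.
Target gain for A = 5.8: g* = 1 − 1/5.8 = 0.8276.
Additional gain needed = 0.8276 − 0.215 = 0.61.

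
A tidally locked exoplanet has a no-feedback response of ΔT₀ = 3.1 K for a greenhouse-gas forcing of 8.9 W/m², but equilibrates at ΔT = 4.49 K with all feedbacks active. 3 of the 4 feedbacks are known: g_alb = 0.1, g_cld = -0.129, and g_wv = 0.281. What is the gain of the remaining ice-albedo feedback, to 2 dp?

Amplification A = ΔT/ΔT₀ = 4.49/3.1 = 1.448.
Total gain g = 1 − 1/A = 1 − 1/1.448 = 0.3094.
Known gains sum to 0.1 − 0.129 + 0.281 = 0.252.
g_ice = 0.3094 − 0.252 = 0.06.

0.06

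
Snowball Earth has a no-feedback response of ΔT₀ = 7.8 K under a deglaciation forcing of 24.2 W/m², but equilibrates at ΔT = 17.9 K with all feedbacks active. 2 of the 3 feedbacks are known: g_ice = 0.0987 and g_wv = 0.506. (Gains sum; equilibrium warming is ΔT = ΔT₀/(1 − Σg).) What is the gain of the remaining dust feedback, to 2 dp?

Amplification A = ΔT/ΔT₀ = 17.9/7.8 = 2.295.
Total gain g = 1 − 1/A = 1 − 1/2.295 = 0.5643.
Known gains sum to 0.0987 + 0.506 = 0.6047.
g_dust = 0.5643 − 0.6047 = -0.04.

-0.04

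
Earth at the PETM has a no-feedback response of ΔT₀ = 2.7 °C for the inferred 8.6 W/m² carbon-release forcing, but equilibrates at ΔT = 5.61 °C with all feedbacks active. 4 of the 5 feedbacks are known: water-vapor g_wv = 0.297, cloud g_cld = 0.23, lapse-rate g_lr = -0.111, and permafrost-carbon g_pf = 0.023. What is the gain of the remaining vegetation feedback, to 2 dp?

Amplification A = ΔT/ΔT₀ = 5.61/2.7 = 2.078.
Total gain g = 1 − 1/A = 1 − 1/2.078 = 0.5188.
Known gains sum to 0.297 + 0.23 − 0.111 + 0.023 = 0.439.
g_veg = 0.5188 − 0.439 = 0.08.

0.08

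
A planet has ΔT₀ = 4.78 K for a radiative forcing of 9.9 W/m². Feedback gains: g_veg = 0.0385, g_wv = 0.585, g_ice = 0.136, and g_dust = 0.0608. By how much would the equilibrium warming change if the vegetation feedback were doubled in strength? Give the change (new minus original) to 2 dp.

Original: g = 0.8203, ΔT = 4.78/(1−0.8203) = 26.5999 K.
With doubled vegetation: g' = 0.8588, ΔT' = 4.78/(1−0.8588) = 33.8527 K.
Change = 33.8527 − 26.5999 = 7.25 K.

7.25 K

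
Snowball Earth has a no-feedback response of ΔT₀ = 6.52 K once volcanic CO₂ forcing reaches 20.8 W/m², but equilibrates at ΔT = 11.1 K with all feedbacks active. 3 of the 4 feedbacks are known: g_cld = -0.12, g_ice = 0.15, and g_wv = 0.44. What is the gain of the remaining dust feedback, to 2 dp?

-0.06

Amplification A = ΔT/ΔT₀ = 11.1/6.52 = 1.702.
Total gain g = 1 − 1/A = 1 − 1/1.702 = 0.4125.
Known gains sum to -0.12 + 0.15 + 0.44 = 0.47.
g_dust = 0.4125 − 0.47 = -0.06.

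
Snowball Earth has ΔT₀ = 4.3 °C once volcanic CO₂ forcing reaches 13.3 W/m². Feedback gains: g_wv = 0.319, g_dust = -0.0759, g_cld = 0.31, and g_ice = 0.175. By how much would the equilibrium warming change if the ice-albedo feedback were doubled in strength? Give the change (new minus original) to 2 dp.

Original: g = 0.7281, ΔT = 4.3/(1−0.7281) = 15.8146 °C.
With doubled ice-albedo: g' = 0.9031, ΔT' = 4.3/(1−0.9031) = 44.3756 °C.
Change = 44.3756 − 15.8146 = 28.56 °C.

28.56 °C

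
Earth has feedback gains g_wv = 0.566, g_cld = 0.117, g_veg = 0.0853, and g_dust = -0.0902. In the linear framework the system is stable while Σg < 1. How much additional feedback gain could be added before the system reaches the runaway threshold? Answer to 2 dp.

0.32

Current total gain = 0.566 + 0.117 + 0.0853 − 0.0902 = 0.6781.
Margin to runaway = 1 − 0.6781 = 0.32.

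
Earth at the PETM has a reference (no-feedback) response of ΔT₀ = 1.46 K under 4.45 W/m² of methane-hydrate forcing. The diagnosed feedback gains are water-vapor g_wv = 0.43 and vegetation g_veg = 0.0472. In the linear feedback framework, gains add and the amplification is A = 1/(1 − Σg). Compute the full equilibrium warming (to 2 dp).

2.79 K

Total gain g = 0.43 + 0.0472 = 0.4772.
Amplification A = 1/(1 − 0.4772) = 1.913.
ΔT = 1.46 × 1.913 = 2.79 K.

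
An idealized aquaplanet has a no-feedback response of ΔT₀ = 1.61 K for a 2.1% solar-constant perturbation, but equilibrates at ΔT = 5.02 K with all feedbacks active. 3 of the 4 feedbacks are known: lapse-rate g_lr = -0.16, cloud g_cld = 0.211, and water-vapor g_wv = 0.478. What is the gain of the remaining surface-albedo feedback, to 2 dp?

0.15

Amplification A = ΔT/ΔT₀ = 5.02/1.61 = 3.118.
Total gain g = 1 − 1/A = 1 − 1/3.118 = 0.6793.
Known gains sum to -0.16 + 0.211 + 0.478 = 0.529.
g_alb = 0.6793 − 0.529 = 0.15.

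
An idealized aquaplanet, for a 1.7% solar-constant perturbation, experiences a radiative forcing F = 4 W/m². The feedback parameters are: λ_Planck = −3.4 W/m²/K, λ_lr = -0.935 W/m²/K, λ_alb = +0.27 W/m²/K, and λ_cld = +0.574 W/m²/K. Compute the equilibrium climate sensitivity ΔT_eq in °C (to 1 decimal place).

1.1 °C

Net feedback parameter λ = (−3.4) + (-0.935) + (+0.27) + (+0.574) = -3.491 W/m²/K.
ΔT = −F/λ = −4/(-3.491) = 1.1 °C.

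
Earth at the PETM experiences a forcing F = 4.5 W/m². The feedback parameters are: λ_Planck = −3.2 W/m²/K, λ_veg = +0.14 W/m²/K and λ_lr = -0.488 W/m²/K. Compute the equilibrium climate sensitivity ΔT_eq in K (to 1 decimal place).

1.3 K

Net feedback parameter λ = (−3.2) + (+0.14) + (-0.488) = -3.548 W/m²/K.
ΔT = −F/λ = −4.5/(-3.548) = 1.3 K.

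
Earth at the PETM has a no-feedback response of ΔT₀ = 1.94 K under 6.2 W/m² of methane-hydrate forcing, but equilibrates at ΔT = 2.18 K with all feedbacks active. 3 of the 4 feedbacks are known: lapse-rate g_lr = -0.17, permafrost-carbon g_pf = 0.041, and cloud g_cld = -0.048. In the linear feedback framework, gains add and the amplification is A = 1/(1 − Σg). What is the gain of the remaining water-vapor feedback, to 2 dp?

0.29

Amplification A = ΔT/ΔT₀ = 2.18/1.94 = 1.124.
Total gain g = 1 − 1/A = 1 − 1/1.124 = 0.1103.
Known gains sum to -0.17 + 0.041 − 0.048 = -0.177.
g_wv = 0.1103 + 0.177 = 0.29.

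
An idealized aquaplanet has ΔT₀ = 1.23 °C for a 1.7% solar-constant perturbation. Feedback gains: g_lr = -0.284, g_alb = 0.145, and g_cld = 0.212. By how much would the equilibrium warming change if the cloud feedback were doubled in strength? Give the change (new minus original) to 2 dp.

Original: g = 0.073, ΔT = 1.23/(1−0.073) = 1.3269 °C.
With doubled cloud: g' = 0.285, ΔT' = 1.23/(1−0.285) = 1.7203 °C.
Change = 1.7203 − 1.3269 = 0.39 °C.

0.39 °C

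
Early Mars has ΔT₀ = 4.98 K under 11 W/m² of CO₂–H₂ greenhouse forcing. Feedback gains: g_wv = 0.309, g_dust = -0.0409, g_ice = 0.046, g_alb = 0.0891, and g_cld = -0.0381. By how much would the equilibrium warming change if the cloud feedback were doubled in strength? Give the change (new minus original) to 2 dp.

-0.44 K

Original: g = 0.3651, ΔT = 4.98/(1−0.3651) = 7.8438 K.
With doubled cloud: g' = 0.327, ΔT' = 4.98/(1−0.327) = 7.3997 K.
Change = 7.3997 − 7.8438 = -0.44 K.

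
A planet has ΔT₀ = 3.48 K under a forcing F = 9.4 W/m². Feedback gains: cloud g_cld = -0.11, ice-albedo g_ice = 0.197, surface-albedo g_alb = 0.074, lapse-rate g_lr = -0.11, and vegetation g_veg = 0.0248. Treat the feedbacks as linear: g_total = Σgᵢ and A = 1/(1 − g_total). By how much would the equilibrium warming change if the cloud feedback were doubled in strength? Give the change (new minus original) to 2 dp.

Original: g = 0.0758, ΔT = 3.48/(1−0.0758) = 3.7654 K.
With doubled cloud: g' = -0.0342, ΔT' = 3.48/(1+0.0342) = 3.3649 K.
Change = 3.3649 − 3.7654 = -0.40 K.

-0.40 K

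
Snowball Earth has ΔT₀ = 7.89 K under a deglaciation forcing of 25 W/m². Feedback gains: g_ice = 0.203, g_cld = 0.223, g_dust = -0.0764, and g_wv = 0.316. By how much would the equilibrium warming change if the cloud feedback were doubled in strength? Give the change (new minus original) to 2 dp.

Original: g = 0.6656, ΔT = 7.89/(1−0.6656) = 23.5945 K.
With doubled cloud: g' = 0.8886, ΔT' = 7.89/(1−0.8886) = 70.8259 K.
Change = 70.8259 − 23.5945 = 47.23 K.

47.23 K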